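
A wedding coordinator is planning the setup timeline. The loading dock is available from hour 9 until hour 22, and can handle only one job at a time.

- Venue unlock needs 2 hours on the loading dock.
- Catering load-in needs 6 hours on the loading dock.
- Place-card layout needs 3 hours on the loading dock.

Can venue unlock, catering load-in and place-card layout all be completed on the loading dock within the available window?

The loading dock window is 22 − 9 = 13 hours.
Running back to back, the jobs need 2 + 6 + 3 = 11 hours on the loading dock.
Since 11 ≤ 13, they fit within the window.

Yes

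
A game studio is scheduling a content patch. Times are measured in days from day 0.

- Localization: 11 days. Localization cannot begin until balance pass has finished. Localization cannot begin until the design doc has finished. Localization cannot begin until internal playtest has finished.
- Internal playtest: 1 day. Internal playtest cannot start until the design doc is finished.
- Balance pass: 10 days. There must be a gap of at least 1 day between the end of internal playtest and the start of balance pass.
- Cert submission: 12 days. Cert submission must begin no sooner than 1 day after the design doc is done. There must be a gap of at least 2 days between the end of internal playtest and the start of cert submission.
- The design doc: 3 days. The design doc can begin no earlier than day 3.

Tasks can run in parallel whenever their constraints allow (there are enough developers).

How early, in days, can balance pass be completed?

18

The design doc waits on its own release at day 3, so it starts at day 3 and finishes at 3 + 3 = day 6.
After the design doc (finishes day 6), internal playtest can start at day 6 and finishes at day 7.
After internal playtest (finishes day 7, plus 1-day gap → day 8), balance pass can start at day 8 and finishes at day 18.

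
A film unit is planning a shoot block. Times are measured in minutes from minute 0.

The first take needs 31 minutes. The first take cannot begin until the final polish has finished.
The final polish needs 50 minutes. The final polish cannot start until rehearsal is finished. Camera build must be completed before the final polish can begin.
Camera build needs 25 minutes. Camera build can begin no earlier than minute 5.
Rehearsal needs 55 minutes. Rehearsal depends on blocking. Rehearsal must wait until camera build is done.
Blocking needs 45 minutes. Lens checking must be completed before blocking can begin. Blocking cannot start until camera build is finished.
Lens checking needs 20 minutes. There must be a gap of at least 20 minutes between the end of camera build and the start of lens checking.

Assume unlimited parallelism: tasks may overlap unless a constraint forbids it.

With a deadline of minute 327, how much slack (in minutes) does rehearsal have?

76

Camera build waits on its own release at minute 5, so it starts at minute 5 and finishes at 5 + 25 = minute 30.
Lens checking waits on camera build (finishes minute 30, plus 20-minute gap → minute 50), so it starts at minute 50 and finishes at 50 + 20 = minute 70.
Blocking cannot start until lens checking (finishes minute 70); camera build (finishes minute 30). The controlling bound is minute 70, so blocking finishes at 70 + 45 = minute 115.
Rehearsal needs all of blocking (finishes minute 115); camera build (finishes minute 30). That puts its earliest start at minute 115; it finishes at 115 + 55 = minute 170.

Working backward from the deadline:
To finish by minute 327, the first take (duration 31) must start no later than minute 296.
The final polish has to be done before the first take (must start by minute 296). That means finishing by minute 296, i.e. starting by 296 − 50 = minute 246.
Rehearsal feeds into the final polish (must start by minute 246); so rehearsal must finish by minute 246 and therefore start by minute 191.
So rehearsal can start as early as minute 115 and as late as minute 191, giving 191 − 115 = 76 minutes of slack.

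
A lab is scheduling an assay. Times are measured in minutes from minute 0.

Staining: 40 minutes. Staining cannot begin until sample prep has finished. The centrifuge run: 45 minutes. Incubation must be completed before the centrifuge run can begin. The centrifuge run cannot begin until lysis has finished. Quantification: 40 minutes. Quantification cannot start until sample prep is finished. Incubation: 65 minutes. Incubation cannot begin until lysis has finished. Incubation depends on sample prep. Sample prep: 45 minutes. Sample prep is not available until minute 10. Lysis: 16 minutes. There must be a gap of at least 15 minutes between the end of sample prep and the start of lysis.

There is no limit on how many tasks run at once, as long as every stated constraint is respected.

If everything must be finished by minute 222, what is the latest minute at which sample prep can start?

36

To finish by minute 222, the centrifuge run (duration 45) must start no later than minute 177.
Incubation must finish before the centrifuge run (must start by minute 177). With a 65-minute duration, incubation must start by 177 − 65 = minute 112.
Lysis must finish in time for incubation (must start by minute 112); the centrifuge run (must start by minute 177). The tightest is minute 112, so lysis must start by 112 − 16 = minute 96.
To finish by minute 222, staining (duration 40) must start no later than minute 182.
Nothing follows quantification; the deadline of minute 222 is its only limit. It must start by 222 − 40 = minute 182.
For sample prep: lysis (must start by minute 96, minus 15-minute gap → minute 81); incubation (must start by minute 112); staining (must start by minute 182); quantification (must start by minute 182). The most restrictive is minute 81; with a 45-minute duration, sample prep must start by minute 36.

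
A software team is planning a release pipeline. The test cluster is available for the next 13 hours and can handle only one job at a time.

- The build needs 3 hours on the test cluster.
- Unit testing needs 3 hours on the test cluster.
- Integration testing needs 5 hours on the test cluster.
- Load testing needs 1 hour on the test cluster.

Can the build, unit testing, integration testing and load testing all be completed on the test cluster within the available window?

Yes

Running back to back, the jobs need 3 + 3 + 5 + 1 = 12 hours on the test cluster.
Since 12 ≤ 13, they fit within the window.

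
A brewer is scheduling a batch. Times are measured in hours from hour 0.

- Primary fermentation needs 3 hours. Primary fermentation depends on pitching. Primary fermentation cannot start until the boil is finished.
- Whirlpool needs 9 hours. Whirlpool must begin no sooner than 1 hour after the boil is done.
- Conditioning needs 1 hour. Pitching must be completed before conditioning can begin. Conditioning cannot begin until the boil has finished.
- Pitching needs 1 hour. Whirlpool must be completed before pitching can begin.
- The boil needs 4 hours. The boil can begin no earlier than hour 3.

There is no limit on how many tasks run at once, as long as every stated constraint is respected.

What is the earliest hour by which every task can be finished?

21

The boil waits on its own release at hour 3, so it starts at hour 3 and finishes at 3 + 4 = hour 7.
After the boil (finishes hour 7, plus 1-hour gap → hour 8), whirlpool can start at hour 8 and finishes at hour 17.
After whirlpool (finishes hour 17), pitching can start at hour 17 and finishes at hour 18.
For conditioning: pitching (finishes hour 18); the boil (finishes hour 7). Taking the maximum gives a start of hour 18, and it finishes at 18 + 1 = hour 19.
Primary fermentation cannot start until pitching (finishes hour 18); the boil (finishes hour 7). The controlling bound is hour 18, so primary fermentation finishes at 18 + 3 = hour 21.
All tasks are finished once the last one completes. Finish times: The boil at 7, Whirlpool at 17, Pitching at 18, Primary fermentation at 21, Conditioning at 19. The latest is hour 21.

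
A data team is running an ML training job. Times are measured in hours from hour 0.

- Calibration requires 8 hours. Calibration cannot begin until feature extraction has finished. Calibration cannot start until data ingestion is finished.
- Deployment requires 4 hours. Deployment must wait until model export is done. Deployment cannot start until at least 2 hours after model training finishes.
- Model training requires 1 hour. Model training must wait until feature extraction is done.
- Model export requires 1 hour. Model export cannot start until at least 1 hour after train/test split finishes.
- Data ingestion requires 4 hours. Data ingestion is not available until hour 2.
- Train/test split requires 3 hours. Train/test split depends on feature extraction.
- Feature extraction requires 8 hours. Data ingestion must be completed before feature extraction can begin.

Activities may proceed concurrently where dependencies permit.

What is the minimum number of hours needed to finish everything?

Data ingestion waits on its own release at hour 2, so it starts at hour 2 and finishes at 2 + 4 = hour 6.
Feature extraction cannot begin until data ingestion (finishes hour 6). It runs from hour 6 to 6 + 8 = hour 14.
Calibration needs all of feature extraction (finishes hour 14); data ingestion (finishes hour 6). That puts its earliest start at hour 14; it finishes at 14 + 8 = hour 22.
Model training waits on feature extraction (finishes hour 14), so it starts at hour 14 and finishes at 14 + 1 = hour 15.
Train/test split cannot begin until feature extraction (finishes hour 14). It runs from hour 14 to 14 + 3 = hour 17.
Model export cannot begin until train/test split (finishes hour 17, plus 1-hour gap → hour 18). It runs from hour 18 to 18 + 1 = hour 19.
Deployment needs all of model export (finishes hour 19); model training (finishes hour 15, plus 2-hour gap → hour 17). That puts its earliest start at hour 19; it finishes at 19 + 4 = hour 23.
All tasks are finished once the last one completes. Finish times: Data ingestion at 6, Feature extraction at 14, Train/test split at 17, Model training at 15, Calibration at 22, Model export at 19, Deployment at 23. The latest is hour 23.

23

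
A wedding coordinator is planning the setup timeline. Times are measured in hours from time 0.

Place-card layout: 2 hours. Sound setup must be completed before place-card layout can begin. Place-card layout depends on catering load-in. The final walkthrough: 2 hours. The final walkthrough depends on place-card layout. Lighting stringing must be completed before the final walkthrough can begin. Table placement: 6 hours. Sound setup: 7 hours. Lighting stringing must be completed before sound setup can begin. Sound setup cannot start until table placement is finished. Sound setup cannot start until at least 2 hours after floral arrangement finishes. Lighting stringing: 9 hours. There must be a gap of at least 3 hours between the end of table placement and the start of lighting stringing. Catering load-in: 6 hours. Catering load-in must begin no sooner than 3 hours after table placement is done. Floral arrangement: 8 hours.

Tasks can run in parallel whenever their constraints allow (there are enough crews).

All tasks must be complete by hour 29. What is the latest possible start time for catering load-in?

To finish by hour 29, the final walkthrough (duration 2) must start no later than hour 27.
Place-card layout must finish before the final walkthrough (must start by hour 27). With a 2-hour duration, place-card layout must start by 27 − 2 = hour 25.
Catering load-in must finish before place-card layout (must start by hour 25). With a 6-hour duration, catering load-in must start by 25 − 6 = hour 19.

19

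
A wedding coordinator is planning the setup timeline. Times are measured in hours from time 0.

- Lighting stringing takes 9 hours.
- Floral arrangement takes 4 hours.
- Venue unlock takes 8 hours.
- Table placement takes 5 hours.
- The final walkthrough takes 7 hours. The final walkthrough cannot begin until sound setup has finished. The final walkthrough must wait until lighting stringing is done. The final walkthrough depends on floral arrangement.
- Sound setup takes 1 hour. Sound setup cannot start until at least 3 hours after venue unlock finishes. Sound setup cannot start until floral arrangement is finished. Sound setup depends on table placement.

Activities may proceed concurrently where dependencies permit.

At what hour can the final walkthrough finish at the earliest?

19

Lighting stringing has no prerequisites, so it starts at hour 0 and finishes at hour 9.
Floral arrangement can start immediately at hour 0; it finishes at hour 4.
Table placement has no prerequisites, so it starts at hour 0 and finishes at hour 5.
Venue unlock can start immediately at hour 0; it finishes at hour 8.
Sound setup cannot start until venue unlock (finishes hour 8, plus 3-hour gap → hour 11); floral arrangement (finishes hour 4); table placement (finishes hour 5). The controlling bound is hour 11, so sound setup finishes at 11 + 1 = hour 12.
The final walkthrough has to wait for sound setup (finishes hour 12); lighting stringing (finishes hour 9); floral arrangement (finishes hour 4). The latest of these is hour 12, so the final walkthrough runs hour 12 to 12 + 7 = hour 19.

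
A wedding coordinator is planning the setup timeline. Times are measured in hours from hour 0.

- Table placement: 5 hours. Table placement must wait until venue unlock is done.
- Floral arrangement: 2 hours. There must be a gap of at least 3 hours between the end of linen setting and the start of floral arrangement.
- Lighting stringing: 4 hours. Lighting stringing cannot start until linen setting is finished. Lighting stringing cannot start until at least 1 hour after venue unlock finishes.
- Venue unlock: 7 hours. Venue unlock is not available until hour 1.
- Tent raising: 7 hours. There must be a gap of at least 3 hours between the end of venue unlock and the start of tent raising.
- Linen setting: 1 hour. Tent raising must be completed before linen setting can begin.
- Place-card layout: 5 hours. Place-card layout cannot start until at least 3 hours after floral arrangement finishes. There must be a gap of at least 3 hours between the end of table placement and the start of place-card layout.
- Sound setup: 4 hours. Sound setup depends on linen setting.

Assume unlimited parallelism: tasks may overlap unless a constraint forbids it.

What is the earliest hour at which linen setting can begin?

Venue unlock cannot begin until its own release at hour 1. It runs from hour 1 to 1 + 7 = hour 8.
Tent raising cannot begin until venue unlock (finishes hour 8, plus 3-hour gap → hour 11). It runs from hour 11 to 11 + 7 = hour 18.
Linen setting waits on tent raising (finishes hour 18), so the earliest it can start is hour 18.

18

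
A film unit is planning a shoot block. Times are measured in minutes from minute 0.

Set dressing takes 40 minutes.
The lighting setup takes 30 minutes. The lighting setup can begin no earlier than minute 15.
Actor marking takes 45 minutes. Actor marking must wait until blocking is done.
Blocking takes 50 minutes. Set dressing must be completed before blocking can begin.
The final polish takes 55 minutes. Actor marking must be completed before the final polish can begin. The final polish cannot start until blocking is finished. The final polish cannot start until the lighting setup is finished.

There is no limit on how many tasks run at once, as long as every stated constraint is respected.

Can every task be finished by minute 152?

No

The lighting setup waits on its own release at minute 15, so it starts at minute 15 and finishes at 15 + 30 = minute 45.
Nothing blocks set dressing, so it runs from minute 0 to minute 40.
Blocking waits on set dressing (finishes minute 40), so it starts at minute 40 and finishes at 40 + 50 = minute 90.
Actor marking waits on blocking (finishes minute 90), so it starts at minute 90 and finishes at 90 + 45 = minute 135.
The final polish needs all of actor marking (finishes minute 135); blocking (finishes minute 90); the lighting setup (finishes minute 45). That puts its earliest start at minute 135; it finishes at 135 + 55 = minute 190.
The earliest everything can be done is minute 190, which is after the deadline of 152, so it is not possible.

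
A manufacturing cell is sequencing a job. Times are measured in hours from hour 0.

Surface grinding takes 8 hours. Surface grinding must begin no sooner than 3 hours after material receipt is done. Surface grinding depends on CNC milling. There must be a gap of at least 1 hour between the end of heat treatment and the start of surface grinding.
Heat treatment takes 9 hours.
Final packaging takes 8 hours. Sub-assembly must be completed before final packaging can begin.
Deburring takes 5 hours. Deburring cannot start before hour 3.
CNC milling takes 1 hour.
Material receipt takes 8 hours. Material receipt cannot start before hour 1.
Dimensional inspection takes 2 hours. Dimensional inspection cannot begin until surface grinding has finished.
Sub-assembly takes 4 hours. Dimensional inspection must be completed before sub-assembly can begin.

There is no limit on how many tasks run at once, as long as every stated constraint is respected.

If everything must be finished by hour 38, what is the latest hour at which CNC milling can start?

Nothing follows final packaging; the deadline of hour 38 is its only limit. It must start by 38 − 8 = hour 30.
Sub-assembly has to be done before final packaging (must start by hour 30). That means finishing by hour 30, i.e. starting by 30 − 4 = hour 26.
Dimensional inspection feeds into sub-assembly (must start by hour 26); so dimensional inspection must finish by hour 26 and therefore start by hour 24.
Surface grinding has to be done before dimensional inspection (must start by hour 24). That means finishing by hour 24, i.e. starting by 24 − 8 = hour 16.
CNC milling has to be done before surface grinding (must start by hour 16). That means finishing by hour 16, i.e. starting by 16 − 1 = hour 15.

15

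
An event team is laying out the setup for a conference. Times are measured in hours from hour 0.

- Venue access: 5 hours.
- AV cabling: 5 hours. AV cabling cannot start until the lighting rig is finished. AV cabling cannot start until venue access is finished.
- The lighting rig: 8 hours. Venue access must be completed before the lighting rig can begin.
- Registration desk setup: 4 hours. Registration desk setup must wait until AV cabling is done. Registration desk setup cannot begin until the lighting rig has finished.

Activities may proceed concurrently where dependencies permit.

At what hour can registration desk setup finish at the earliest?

Nothing blocks venue access, so it runs from hour 0 to hour 5.
The lighting rig cannot begin until venue access (finishes hour 5). It runs from hour 5 to 5 + 8 = hour 13.
For AV cabling: the lighting rig (finishes hour 13); venue access (finishes hour 5). Taking the maximum gives a start of hour 13, and it finishes at 13 + 5 = hour 18.
For registration desk setup: AV cabling (finishes hour 18); the lighting rig (finishes hour 13). Taking the maximum gives a start of hour 18, and it finishes at 18 + 4 = hour 22.

22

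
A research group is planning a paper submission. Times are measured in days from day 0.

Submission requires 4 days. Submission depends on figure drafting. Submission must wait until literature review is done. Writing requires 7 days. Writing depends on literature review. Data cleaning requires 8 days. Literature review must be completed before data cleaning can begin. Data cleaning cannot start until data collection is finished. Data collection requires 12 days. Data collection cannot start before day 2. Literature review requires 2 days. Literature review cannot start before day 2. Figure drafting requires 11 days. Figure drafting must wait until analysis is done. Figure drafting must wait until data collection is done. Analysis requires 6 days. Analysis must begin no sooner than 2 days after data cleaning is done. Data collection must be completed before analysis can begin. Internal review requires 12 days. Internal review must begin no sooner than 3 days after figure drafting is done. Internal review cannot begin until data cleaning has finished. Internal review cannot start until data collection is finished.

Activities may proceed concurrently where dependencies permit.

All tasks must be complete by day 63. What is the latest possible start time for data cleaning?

21

Nothing follows internal review; the deadline of day 63 is its only limit. It must start by 63 − 12 = day 51.
To finish by day 63, submission (duration 4) must start no later than day 59.
Figure drafting feeds internal review (must start by day 51, minus 3-day gap → day 48); submission (must start by day 59). Taking the minimum, figure drafting must finish by day 48 and start by 48 − 11 = day 37.
Analysis has to be done before figure drafting (must start by day 37). That means finishing by day 37, i.e. starting by 37 − 6 = day 31.
For data cleaning: analysis (must start by day 31, minus 2-day gap → day 29); internal review (must start by day 51). The most restrictive is day 29; with an 8-day duration, data cleaning must start by day 21.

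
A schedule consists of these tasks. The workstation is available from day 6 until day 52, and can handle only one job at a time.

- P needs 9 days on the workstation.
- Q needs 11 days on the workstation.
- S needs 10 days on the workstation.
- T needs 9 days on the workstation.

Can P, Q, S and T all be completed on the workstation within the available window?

The workstation window is 52 − 6 = 46 days.
Running back to back, the jobs need 9 + 11 + 10 + 9 = 39 days on the workstation.
Since 39 ≤ 46, they fit within the window.

Yes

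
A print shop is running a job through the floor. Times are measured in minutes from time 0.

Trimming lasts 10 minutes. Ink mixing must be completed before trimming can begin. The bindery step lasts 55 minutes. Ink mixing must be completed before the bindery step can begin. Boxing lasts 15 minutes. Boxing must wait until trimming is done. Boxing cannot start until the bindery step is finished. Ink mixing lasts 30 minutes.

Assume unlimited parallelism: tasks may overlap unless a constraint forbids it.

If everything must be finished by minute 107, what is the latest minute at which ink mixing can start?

7

Boxing must finish by minute 107; it takes 15 minutes, so it must start by 107 − 15 = minute 92.
Trimming must finish before boxing (must start by minute 92). With a 10-minute duration, trimming must start by 92 − 10 = minute 82.
Since boxing (must start by minute 92) depends on it, the bindery step must finish by minute 92. Backing off its 55-minute duration gives a latest start of minute 37.
For ink mixing: trimming (must start by minute 82); the bindery step (must start by minute 37). The most restrictive is minute 37; with a 30-minute duration, ink mixing must start by minute 7.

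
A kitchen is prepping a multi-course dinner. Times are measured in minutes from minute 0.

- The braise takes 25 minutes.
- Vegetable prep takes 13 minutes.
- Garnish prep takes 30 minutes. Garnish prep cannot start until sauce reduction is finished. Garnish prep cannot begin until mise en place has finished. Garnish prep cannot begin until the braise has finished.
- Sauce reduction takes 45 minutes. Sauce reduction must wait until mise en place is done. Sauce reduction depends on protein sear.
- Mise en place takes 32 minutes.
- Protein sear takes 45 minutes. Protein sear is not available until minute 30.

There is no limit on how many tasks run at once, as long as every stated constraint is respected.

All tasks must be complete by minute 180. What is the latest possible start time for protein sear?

60

Garnish prep must finish by minute 180; it takes 30 minutes, so it must start by 180 − 30 = minute 150.
Sauce reduction has to be done before garnish prep (must start by minute 150). That means finishing by minute 150, i.e. starting by 150 − 45 = minute 105.
Protein sear has to be done before sauce reduction (must start by minute 105). That means finishing by minute 105, i.e. starting by 105 − 45 = minute 60.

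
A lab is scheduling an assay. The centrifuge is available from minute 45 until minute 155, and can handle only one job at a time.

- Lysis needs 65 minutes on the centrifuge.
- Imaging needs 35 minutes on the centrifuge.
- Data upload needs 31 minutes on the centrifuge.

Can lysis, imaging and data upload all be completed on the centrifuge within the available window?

The centrifuge window is 155 − 45 = 110 minutes.
Running back to back, the jobs need 65 + 35 + 31 = 131 minutes on the centrifuge.
Since 131 > 110, they cannot all fit.

No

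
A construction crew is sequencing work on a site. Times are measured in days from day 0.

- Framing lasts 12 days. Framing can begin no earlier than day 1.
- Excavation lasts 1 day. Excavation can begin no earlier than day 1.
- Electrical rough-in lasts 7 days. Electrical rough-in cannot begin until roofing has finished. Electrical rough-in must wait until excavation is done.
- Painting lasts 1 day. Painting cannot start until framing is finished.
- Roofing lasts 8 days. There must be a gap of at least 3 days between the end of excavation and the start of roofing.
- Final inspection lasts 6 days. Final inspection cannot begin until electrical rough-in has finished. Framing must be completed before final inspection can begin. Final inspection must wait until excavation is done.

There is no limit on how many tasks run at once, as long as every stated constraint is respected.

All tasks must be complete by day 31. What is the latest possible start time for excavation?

Final inspection must finish by day 31; it takes 6 days, so it must start by 31 − 6 = day 25.
Since final inspection (must start by day 25) depends on it, electrical rough-in must finish by day 25. Backing off its 7-day duration gives a latest start of day 18.
Since electrical rough-in (must start by day 18) depends on it, roofing must finish by day 18. Backing off its 8-day duration gives a latest start of day 10.
For excavation: roofing (must start by day 10, minus 3-day gap → day 7); electrical rough-in (must start by day 18); final inspection (must start by day 25). The most restrictive is day 7; with a 1-day duration, excavation must start by day 6.

6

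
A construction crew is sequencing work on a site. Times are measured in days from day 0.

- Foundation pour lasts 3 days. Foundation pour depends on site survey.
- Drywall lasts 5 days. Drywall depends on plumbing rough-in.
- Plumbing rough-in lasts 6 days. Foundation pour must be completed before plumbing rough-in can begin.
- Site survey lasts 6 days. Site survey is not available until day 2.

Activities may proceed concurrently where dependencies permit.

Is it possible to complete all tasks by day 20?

After its own release at day 2, site survey can start at day 2 and finishes at day 8.
Foundation pour waits on site survey (finishes day 8), so it starts at day 8 and finishes at 8 + 3 = day 11.
Plumbing rough-in waits on foundation pour (finishes day 11), so it starts at day 11 and finishes at 11 + 6 = day 17.
Drywall waits on plumbing rough-in (finishes day 17), so it starts at day 17 and finishes at 17 + 5 = day 22.
The earliest everything can be done is day 22, which is after the deadline of 20, so it is not possible.

No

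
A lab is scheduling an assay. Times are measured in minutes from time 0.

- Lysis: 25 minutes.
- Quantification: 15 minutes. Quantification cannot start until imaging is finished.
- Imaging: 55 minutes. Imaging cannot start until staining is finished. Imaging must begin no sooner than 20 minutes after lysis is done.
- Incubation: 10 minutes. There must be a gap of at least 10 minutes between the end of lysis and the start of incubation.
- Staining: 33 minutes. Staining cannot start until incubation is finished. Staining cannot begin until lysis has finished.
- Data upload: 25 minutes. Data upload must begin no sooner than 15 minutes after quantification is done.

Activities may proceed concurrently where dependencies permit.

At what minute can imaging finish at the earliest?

Nothing blocks lysis, so it runs from minute 0 to minute 25.
Incubation cannot begin until lysis (finishes minute 25, plus 10-minute gap → minute 35). It runs from minute 35 to 35 + 10 = minute 45.
Staining has to wait for incubation (finishes minute 45); lysis (finishes minute 25). The latest of these is minute 45, so staining runs minute 45 to 45 + 33 = minute 78.
Imaging cannot start until staining (finishes minute 78); lysis (finishes minute 25, plus 20-minute gap → minute 45). The controlling bound is minute 78, so imaging finishes at 78 + 55 = minute 133.

133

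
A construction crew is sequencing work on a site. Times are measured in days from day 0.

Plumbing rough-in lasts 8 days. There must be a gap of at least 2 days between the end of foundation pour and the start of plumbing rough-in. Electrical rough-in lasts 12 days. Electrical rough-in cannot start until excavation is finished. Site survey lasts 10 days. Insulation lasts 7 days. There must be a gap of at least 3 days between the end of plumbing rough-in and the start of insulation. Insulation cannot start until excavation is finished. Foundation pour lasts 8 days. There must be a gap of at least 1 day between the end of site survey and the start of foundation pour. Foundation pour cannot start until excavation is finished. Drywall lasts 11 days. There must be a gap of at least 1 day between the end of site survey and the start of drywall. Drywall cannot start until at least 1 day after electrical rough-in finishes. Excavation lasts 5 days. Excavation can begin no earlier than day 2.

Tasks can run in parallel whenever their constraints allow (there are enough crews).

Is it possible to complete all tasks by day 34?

No

Excavation cannot begin until its own release at day 2. It runs from day 2 to 2 + 5 = day 7.
After excavation (finishes day 7), electrical rough-in can start at day 7 and finishes at day 19.
Site survey can start immediately at day 0; it finishes at day 10.
Drywall cannot start until site survey (finishes day 10, plus 1-day gap → day 11); electrical rough-in (finishes day 19, plus 1-day gap → day 20). The controlling bound is day 20, so drywall finishes at 20 + 11 = day 31.
Foundation pour cannot start until site survey (finishes day 10, plus 1-day gap → day 11); excavation (finishes day 7). The controlling bound is day 11, so foundation pour finishes at 11 + 8 = day 19.
Plumbing rough-in waits on foundation pour (finishes day 19, plus 2-day gap → day 21), so it starts at day 21 and finishes at 21 + 8 = day 29.
For insulation: plumbing rough-in (finishes day 29, plus 3-day gap → day 32); excavation (finishes day 7). Taking the maximum gives a start of day 32, and it finishes at 32 + 7 = day 39.
The earliest everything can be done is day 39, which is after the deadline of 34, so it is not possible.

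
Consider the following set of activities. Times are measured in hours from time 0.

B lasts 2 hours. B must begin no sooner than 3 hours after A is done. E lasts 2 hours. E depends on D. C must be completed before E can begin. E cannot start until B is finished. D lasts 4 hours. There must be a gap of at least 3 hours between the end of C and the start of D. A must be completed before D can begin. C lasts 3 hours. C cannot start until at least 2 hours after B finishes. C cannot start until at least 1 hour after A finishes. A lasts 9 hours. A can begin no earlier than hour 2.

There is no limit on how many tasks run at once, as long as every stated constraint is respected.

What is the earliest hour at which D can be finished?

28

A waits on its own release at hour 2, so it starts at hour 2 and finishes at 2 + 9 = hour 11.
B waits on A (finishes hour 11, plus 3-hour gap → hour 14), so it starts at hour 14 and finishes at 14 + 2 = hour 16.
C has to wait for B (finishes hour 16, plus 2-hour gap → hour 18); A (finishes hour 11, plus 1-hour gap → hour 12). The latest of these is hour 18, so C runs hour 18 to 18 + 3 = hour 21.
D needs all of C (finishes hour 21, plus 3-hour gap → hour 24); A (finishes hour 11). That puts its earliest start at hour 24; it finishes at 24 + 4 = hour 28.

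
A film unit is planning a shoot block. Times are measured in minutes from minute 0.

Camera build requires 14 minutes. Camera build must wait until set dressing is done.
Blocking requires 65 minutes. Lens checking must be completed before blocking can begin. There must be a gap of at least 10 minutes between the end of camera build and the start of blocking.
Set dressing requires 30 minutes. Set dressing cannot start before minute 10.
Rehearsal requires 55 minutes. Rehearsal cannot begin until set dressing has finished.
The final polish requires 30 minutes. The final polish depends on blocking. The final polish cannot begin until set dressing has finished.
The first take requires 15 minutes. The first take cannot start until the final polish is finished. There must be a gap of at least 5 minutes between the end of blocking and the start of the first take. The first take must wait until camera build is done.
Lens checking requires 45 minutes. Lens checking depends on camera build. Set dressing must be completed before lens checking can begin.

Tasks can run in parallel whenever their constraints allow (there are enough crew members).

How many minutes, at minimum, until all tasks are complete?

209

Set dressing cannot begin until its own release at minute 10. It runs from minute 10 to 10 + 30 = minute 40.
Rehearsal cannot begin until set dressing (finishes minute 40). It runs from minute 40 to 40 + 55 = minute 95.
Camera build cannot begin until set dressing (finishes minute 40). It runs from minute 40 to 40 + 14 = minute 54.
Lens checking needs all of camera build (finishes minute 54); set dressing (finishes minute 40). That puts its earliest start at minute 54; it finishes at 54 + 45 = minute 99.
Blocking cannot start until lens checking (finishes minute 99); camera build (finishes minute 54, plus 10-minute gap → minute 64). The controlling bound is minute 99, so blocking finishes at 99 + 65 = minute 164.
The final polish has to wait for blocking (finishes minute 164); set dressing (finishes minute 40). The latest of these is minute 164, so the final polish runs minute 164 to 164 + 30 = minute 194.
The first take has to wait for the final polish (finishes minute 194); blocking (finishes minute 164, plus 5-minute gap → minute 169); camera build (finishes minute 54). The latest of these is minute 194, so the first take runs minute 194 to 194 + 15 = minute 209.
All tasks are finished once the last one completes. Finish times: Set dressing at 40, Camera build at 54, Lens checking at 99, Blocking at 164, Rehearsal at 95, The final polish at 194, The first take at 209. The latest is minute 209.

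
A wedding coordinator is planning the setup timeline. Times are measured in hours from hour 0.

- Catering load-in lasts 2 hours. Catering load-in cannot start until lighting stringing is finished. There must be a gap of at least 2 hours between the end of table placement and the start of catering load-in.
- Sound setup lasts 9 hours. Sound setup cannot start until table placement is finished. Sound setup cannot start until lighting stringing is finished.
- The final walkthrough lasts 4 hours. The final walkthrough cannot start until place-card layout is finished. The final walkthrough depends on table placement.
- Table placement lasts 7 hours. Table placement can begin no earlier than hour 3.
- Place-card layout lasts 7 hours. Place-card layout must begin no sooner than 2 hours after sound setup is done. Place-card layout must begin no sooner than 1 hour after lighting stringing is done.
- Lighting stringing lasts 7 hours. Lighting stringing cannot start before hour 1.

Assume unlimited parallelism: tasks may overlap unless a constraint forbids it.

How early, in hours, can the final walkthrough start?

28

Lighting stringing cannot begin until its own release at hour 1. It runs from hour 1 to 1 + 7 = hour 8.
After its own release at hour 3, table placement can start at hour 3 and finishes at hour 10.
Sound setup has to wait for table placement (finishes hour 10); lighting stringing (finishes hour 8). The latest of these is hour 10, so sound setup runs hour 10 to 10 + 9 = hour 19.
For place-card layout: sound setup (finishes hour 19, plus 2-hour gap → hour 21); lighting stringing (finishes hour 8, plus 1-hour gap → hour 9). Taking the maximum gives a start of hour 21, and it finishes at 21 + 7 = hour 28.
The final walkthrough waits on place-card layout (finishes hour 28); table placement (finishes hour 10). The latest of these is hour 28, which is the earliest the final walkthrough can start.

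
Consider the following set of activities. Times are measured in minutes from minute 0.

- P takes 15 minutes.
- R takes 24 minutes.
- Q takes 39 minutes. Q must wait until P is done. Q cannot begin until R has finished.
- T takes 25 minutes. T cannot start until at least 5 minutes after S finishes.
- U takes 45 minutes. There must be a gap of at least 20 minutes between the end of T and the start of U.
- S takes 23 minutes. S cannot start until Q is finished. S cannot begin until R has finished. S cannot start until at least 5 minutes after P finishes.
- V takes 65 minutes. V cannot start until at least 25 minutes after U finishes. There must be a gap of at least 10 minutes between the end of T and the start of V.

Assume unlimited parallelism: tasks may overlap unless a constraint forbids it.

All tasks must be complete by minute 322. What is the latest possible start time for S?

114

To finish by minute 322, V (duration 65) must start no later than minute 257.
Since V (must start by minute 257, minus 25-minute gap → minute 232) depends on it, U must finish by minute 232. Backing off its 45-minute duration gives a latest start of minute 187.
T has several dependents: U (must start by minute 187, minus 20-minute gap → minute 167); V (must start by minute 257, minus 10-minute gap → minute 247). The earliest of those limits is minute 167, so T must start by 167 − 25 = minute 142.
S has to be done before T (must start by minute 142, minus 5-minute gap → minute 137). That means finishing by minute 137, i.e. starting by 137 − 23 = minute 114.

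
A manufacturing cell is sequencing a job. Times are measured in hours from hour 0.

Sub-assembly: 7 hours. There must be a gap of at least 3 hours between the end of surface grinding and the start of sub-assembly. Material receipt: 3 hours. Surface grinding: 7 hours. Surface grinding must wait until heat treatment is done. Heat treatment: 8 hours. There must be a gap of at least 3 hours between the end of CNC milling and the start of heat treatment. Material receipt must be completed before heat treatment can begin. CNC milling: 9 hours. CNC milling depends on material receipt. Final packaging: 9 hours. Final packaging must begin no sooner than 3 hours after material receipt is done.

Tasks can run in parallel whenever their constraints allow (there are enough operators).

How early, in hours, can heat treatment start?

Material receipt has no prerequisites, so it starts at hour 0 and finishes at hour 3.
After material receipt (finishes hour 3), CNC milling can start at hour 3 and finishes at hour 12.
Heat treatment waits on CNC milling (finishes hour 12, plus 3-hour gap → hour 15); material receipt (finishes hour 3). The latest of these is hour 15, which is the earliest heat treatment can start.

15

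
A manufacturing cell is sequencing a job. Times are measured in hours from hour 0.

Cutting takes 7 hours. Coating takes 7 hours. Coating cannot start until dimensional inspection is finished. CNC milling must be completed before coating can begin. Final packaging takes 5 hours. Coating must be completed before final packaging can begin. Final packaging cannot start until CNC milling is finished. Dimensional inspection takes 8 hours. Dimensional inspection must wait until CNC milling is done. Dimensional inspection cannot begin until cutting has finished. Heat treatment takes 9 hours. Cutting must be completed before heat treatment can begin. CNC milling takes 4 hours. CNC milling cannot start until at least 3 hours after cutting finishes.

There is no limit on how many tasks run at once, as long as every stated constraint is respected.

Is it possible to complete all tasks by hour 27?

Nothing blocks cutting, so it runs from hour 0 to hour 7.
Heat treatment cannot begin until cutting (finishes hour 7). It runs from hour 7 to 7 + 9 = hour 16.
CNC milling waits on cutting (finishes hour 7, plus 3-hour gap → hour 10), so it starts at hour 10 and finishes at 10 + 4 = hour 14.
For dimensional inspection: CNC milling (finishes hour 14); cutting (finishes hour 7). Taking the maximum gives a start of hour 14, and it finishes at 14 + 8 = hour 22.
Coating needs all of dimensional inspection (finishes hour 22); CNC milling (finishes hour 14). That puts its earliest start at hour 22; it finishes at 22 + 7 = hour 29.
For final packaging: coating (finishes hour 29); CNC milling (finishes hour 14). Taking the maximum gives a start of hour 29, and it finishes at 29 + 5 = hour 34.
The earliest everything can be done is hour 34, which is after the deadline of 27, so it is not possible.

No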